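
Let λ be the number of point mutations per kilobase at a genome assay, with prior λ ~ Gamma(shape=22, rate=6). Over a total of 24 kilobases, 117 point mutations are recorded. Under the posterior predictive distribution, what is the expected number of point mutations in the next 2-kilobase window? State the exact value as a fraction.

Total count 117 over total exposure 24 kilobases.
Posterior: α' = 22 + 117 = 139, β' = 6 + 24 = 30.
Predictive mean over a 2-kilobase window = T·E[λ|data] = 2·139/30 = 139/15.

139/15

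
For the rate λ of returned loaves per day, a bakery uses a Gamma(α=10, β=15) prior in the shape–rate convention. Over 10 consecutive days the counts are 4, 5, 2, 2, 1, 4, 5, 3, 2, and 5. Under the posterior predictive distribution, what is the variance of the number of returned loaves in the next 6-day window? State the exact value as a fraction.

Total count: 4 + 5 + 2 + 2 + 1 + 4 + 5 + 3 + 2 + 5 = 33.
Total exposure: 10 days.
Posterior: α' = 10 + 33 = 43, β' = 15 + 10 = 25.
The posterior predictive for a window of length T is Negative Binomial with variance T·α'·(β'+T)/β'² = 6·43·31/625 = 7998/625.

7998/625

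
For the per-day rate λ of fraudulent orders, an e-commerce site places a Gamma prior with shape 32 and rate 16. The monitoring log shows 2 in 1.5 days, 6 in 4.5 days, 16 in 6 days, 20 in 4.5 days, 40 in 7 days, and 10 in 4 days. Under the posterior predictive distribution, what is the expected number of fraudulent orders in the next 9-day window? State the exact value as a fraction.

756/29

Total count: 2 + 6 + 16 + 20 + 40 + 10 = 94.
Total exposure: 1.5 + 4.5 + 6 + 4.5 + 7 + 4 = 27.5 days.
Conjugate update: add total count to the shape and total exposure to the rate, giving Gamma(126, 87/2).
Predictive mean over a 9-day window = T·E[λ|data] = 9·126/(87/2) = 756/29.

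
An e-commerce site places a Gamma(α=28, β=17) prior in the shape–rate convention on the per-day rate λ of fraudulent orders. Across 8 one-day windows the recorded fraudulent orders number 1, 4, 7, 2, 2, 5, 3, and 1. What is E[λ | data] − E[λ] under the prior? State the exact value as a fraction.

201/425

Total count: 1 + 4 + 7 + 2 + 2 + 5 + 3 + 1 = 25.
Total exposure: 8 days.
Conjugate update: add total count to the shape and total exposure to the rate, giving Gamma(53, 25).
Posterior mean = 53/25 = 53/25; prior mean = 28/17 = 28/17. Difference = 53/25 − 28/17 = 201/425.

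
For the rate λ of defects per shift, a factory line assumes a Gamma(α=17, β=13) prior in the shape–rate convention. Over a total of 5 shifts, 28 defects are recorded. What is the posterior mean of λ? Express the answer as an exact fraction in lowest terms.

5/2

Total count 28 over total exposure 5 shifts.
By Gamma–Poisson conjugacy, the posterior is Gamma(α + Σx, β + Σt) = Gamma(17 + 28, 13 + 5) = Gamma(45, 18).
Posterior mean = α'/β' = 45/18 = 5/2.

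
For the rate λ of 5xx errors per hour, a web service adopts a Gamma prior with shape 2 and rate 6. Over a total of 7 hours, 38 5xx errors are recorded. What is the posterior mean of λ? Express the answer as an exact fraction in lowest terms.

Total count 38 over total exposure 7 hours.
Posterior: α' = 2 + 38 = 40, β' = 6 + 7 = 13.
Posterior mean = α'/β' = 40/13.

40/13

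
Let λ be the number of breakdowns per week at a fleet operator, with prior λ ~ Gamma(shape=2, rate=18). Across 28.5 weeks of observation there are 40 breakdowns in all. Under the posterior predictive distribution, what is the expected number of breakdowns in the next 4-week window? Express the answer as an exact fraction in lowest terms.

112/31

Total count 40 over total exposure 28.5 weeks.
Posterior: α' = 2 + 40 = 42, β' = 18 + 28.5 = 93/2.
Predictive mean over a 4-week window = T·E[λ|data] = 4·42/(93/2) = 112/31.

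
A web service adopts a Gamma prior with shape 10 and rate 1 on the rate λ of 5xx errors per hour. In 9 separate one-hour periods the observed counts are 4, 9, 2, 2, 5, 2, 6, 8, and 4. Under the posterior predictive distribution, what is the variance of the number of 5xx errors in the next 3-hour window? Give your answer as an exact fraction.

Total count: 4 + 9 + 2 + 2 + 5 + 2 + 6 + 8 + 4 = 42.
Total exposure: 9 hours.
The Gamma prior is conjugate for the Poisson rate, so λ | data ~ Gamma(10+42, 1+9) = Gamma(52, 10).
The posterior predictive for a window of length T is Negative Binomial with variance T·α'·(β'+T)/β'² = 3·52·13/100 = 507/25.

507/25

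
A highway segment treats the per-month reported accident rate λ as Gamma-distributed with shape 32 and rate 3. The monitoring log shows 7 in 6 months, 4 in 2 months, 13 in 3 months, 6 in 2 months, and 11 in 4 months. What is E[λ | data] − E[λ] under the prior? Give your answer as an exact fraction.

Total count: 7 + 4 + 13 + 6 + 11 = 41.
Total exposure: 6 + 2 + 3 + 2 + 4 = 17 months.
By Gamma–Poisson conjugacy, the posterior is Gamma(α + Σx, β + Σt) = Gamma(32 + 41, 3 + 17) = Gamma(73, 20).
Posterior mean = 73/20 = 73/20; prior mean = 32/3 = 32/3. Difference = 73/20 − 32/3 = -421/60.

-421/60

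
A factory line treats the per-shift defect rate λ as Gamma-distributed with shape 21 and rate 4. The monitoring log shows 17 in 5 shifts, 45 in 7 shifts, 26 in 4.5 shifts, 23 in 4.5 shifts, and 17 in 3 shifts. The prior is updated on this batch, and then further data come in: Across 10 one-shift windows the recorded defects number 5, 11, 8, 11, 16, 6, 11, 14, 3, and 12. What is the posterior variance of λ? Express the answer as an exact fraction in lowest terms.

Total count: 17 + 45 + 26 + 23 + 17 = 128.
Total exposure: 5 + 7 + 4.5 + 4.5 + 3 = 24 shifts.
After the first batch: Gamma(21 + 128, 4 + 24) = Gamma(149, 28).
Total count: 5 + 11 + 8 + 11 + 16 + 6 + 11 + 14 + 3 + 12 = 97.
Total exposure: 10 shifts.
After the second batch: Gamma(149 + 97, 28 + 10) = Gamma(246, 38).
Posterior variance = α'/β'² = 246/1444 = 123/722.

123/722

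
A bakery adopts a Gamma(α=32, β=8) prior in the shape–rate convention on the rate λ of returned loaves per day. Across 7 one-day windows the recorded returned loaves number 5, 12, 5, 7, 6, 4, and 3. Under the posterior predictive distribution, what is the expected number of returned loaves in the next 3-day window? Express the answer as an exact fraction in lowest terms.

Total count: 5 + 12 + 5 + 7 + 6 + 4 + 3 = 42.
Total exposure: 7 days.
Posterior: α' = 32 + 42 = 74, β' = 8 + 7 = 15.
Predictive mean over a 3-day window = T·E[λ|data] = 3·74/15 = 74/5.

74/5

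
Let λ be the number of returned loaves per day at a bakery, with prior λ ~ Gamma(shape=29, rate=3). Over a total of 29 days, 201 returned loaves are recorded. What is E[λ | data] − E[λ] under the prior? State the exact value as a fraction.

Total count 201 over total exposure 29 days.
Posterior: α' = 29 + 201 = 230, β' = 3 + 29 = 32.
Posterior mean = 230/32 = 115/16; prior mean = 29/3 = 29/3. Difference = 115/16 − 29/3 = -119/48.

-119/48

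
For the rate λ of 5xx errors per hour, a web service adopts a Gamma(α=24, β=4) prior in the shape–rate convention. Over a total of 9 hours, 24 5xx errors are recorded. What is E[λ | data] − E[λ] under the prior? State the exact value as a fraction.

Total count 24 over total exposure 9 hours.
Conjugate update: add total count to the shape and total exposure to the rate, giving Gamma(48, 13).
Posterior mean = 48/13 = 48/13; prior mean = 24/4 = 6. Difference = 48/13 − 6 = -30/13.

-30/13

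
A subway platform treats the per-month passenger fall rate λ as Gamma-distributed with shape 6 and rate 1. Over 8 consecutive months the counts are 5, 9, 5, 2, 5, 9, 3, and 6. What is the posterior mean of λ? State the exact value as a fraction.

50/9

Total count: 5 + 9 + 5 + 2 + 5 + 9 + 3 + 6 = 44.
Total exposure: 8 months.
Gamma(α, β) with Poisson data over total exposure Σt gives posterior Gamma(α+Σx, β+Σt) = Gamma(50, 9).
Posterior mean = α'/β' = 50/9.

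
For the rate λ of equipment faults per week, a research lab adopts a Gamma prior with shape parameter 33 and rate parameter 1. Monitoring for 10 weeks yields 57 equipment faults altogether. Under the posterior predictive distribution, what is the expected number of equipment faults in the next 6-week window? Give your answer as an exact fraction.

Total count 57 over total exposure 10 weeks.
By Gamma–Poisson conjugacy, the posterior is Gamma(α + Σx, β + Σt) = Gamma(33 + 57, 1 + 10) = Gamma(90, 11).
Predictive mean over a 6-week window = T·E[λ|data] = 6·90/11 = 540/11.

540/11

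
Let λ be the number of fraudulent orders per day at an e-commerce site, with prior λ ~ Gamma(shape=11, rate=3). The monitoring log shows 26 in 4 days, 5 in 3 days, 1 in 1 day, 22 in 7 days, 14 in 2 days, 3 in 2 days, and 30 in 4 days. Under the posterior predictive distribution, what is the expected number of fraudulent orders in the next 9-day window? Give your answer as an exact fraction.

Total count: 26 + 5 + 1 + 22 + 14 + 3 + 30 = 101.
Total exposure: 4 + 3 + 1 + 7 + 2 + 2 + 4 = 23 days.
Conjugate update: add total count to the shape and total exposure to the rate, giving Gamma(112, 26).
Predictive mean over a 9-day window = T·E[λ|data] = 9·112/26 = 504/13.

504/13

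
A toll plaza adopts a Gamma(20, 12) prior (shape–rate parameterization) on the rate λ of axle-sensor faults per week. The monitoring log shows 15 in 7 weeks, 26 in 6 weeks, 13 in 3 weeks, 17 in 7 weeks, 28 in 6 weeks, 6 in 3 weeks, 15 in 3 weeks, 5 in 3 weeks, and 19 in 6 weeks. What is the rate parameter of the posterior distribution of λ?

56

Total count: 15 + 26 + 13 + 17 + 28 + 6 + 15 + 5 + 19 = 144.
Total exposure: 7 + 6 + 3 + 7 + 6 + 3 + 3 + 3 + 6 = 44 weeks.
By Gamma–Poisson conjugacy, the posterior is Gamma(α + Σx, β + Σt) = Gamma(20 + 144, 12 + 44) = Gamma(164, 56).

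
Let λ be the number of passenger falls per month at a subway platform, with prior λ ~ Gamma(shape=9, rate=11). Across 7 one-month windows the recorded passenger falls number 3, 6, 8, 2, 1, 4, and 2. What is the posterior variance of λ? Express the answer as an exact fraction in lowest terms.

Total count: 3 + 6 + 8 + 2 + 1 + 4 + 2 = 26.
Total exposure: 7 months.
The Gamma prior is conjugate for the Poisson rate, so λ | data ~ Gamma(9+26, 11+7) = Gamma(35, 18).
Posterior variance = α'/β'² = 35/324.

35/324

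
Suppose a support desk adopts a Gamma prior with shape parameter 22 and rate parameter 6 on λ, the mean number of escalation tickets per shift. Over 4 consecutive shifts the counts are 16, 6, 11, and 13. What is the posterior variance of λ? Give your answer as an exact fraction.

Total count: 16 + 6 + 11 + 13 = 46.
Total exposure: 4 shifts.
Conjugate update: add total count to the shape and total exposure to the rate, giving Gamma(68, 10).
Posterior variance = α'/β'² = 68/100 = 17/25.

17/25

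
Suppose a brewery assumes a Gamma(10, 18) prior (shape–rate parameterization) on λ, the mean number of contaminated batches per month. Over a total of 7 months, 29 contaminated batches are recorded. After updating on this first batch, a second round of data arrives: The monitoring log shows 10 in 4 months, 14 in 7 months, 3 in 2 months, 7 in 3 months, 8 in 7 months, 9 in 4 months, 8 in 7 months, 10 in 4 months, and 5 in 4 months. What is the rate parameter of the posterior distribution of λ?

Total count 29 over total exposure 7 months.
After the first batch: Gamma(10 + 29, 18 + 7) = Gamma(39, 25).
Total count: 10 + 14 + 3 + 7 + 8 + 9 + 8 + 10 + 5 = 74.
Total exposure: 4 + 7 + 2 + 3 + 7 + 4 + 7 + 4 + 4 = 42 months.
After the second batch: Gamma(39 + 74, 25 + 42) = Gamma(113, 67).

67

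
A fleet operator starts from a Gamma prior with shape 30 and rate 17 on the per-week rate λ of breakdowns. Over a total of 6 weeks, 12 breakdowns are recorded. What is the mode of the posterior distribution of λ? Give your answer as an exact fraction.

Total count 12 over total exposure 6 weeks.
By Gamma–Poisson conjugacy, the posterior is Gamma(α + Σx, β + Σt) = Gamma(30 + 12, 17 + 6) = Gamma(42, 23).
Posterior mode = (α'−1)/β' = 41/23.

41/23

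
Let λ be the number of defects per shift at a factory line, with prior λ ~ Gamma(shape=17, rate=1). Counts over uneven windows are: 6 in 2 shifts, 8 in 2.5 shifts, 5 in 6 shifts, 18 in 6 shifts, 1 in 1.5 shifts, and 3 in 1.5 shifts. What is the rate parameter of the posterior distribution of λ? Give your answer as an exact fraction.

Total count: 6 + 8 + 5 + 18 + 1 + 3 = 41.
Total exposure: 2 + 2.5 + 6 + 6 + 1.5 + 1.5 = 19.5 shifts.
Posterior: α' = 17 + 41 = 58, β' = 1 + 19.5 = 41/2.

41/2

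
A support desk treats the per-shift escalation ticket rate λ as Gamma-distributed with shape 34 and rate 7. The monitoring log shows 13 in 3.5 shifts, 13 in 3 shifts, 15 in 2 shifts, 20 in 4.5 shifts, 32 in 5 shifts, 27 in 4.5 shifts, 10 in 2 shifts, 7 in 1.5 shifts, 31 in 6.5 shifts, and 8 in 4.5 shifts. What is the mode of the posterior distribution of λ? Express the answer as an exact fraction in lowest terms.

19/4

Total count: 13 + 13 + 15 + 20 + 32 + 27 + 10 + 7 + 31 + 8 = 176.
Total exposure: 3.5 + 3 + 2 + 4.5 + 5 + 4.5 + 2 + 1.5 + 6.5 + 4.5 = 37 shifts.
Gamma(α, β) with Poisson data over total exposure Σt gives posterior Gamma(α+Σx, β+Σt) = Gamma(210, 44).
Posterior mode = (α'−1)/β' = 209/44 = 19/4.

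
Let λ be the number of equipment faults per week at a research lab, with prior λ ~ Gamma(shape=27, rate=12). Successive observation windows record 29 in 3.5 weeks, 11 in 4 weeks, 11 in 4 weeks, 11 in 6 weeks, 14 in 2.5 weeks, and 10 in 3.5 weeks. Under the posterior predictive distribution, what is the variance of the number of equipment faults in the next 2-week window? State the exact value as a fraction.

Total count: 29 + 11 + 11 + 11 + 14 + 10 = 86.
Total exposure: 3.5 + 4 + 4 + 6 + 2.5 + 3.5 = 23.5 weeks.
Posterior: α' = 27 + 86 = 113, β' = 12 + 23.5 = 71/2.
The posterior predictive for a window of length T is Negative Binomial with variance T·α'·(β'+T)/β'² = 2·113·(75/2)/(5041/4) = 33900/5041.

33900/5041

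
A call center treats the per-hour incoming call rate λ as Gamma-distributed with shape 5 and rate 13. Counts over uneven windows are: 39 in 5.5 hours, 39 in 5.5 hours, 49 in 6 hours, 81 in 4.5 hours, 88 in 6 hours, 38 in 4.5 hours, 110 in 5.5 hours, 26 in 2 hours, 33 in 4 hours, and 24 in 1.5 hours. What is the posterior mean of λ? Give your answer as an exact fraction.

266/29

Total count: 39 + 39 + 49 + 81 + 88 + 38 + 110 + 26 + 33 + 24 = 527.
Total exposure: 5.5 + 5.5 + 6 + 4.5 + 6 + 4.5 + 5.5 + 2 + 4 + 1.5 = 45 hours.
The Gamma prior is conjugate for the Poisson rate, so λ | data ~ Gamma(5+527, 13+45) = Gamma(532, 58).
Posterior mean = α'/β' = 532/58 = 266/29.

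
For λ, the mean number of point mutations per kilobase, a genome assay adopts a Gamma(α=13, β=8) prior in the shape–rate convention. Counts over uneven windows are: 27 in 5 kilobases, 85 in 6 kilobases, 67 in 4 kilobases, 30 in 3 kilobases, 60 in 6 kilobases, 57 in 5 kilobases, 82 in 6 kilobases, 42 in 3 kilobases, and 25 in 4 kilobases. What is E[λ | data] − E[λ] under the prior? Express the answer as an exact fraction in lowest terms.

1627/200

Total count: 27 + 85 + 67 + 30 + 60 + 57 + 82 + 42 + 25 = 475.
Total exposure: 5 + 6 + 4 + 3 + 6 + 5 + 6 + 3 + 4 = 42 kilobases.
The Gamma prior is conjugate for the Poisson rate, so λ | data ~ Gamma(13+475, 8+42) = Gamma(488, 50).
Posterior mean = 488/50 = 244/25; prior mean = 13/8 = 13/8. Difference = 244/25 − 13/8 = 1627/200.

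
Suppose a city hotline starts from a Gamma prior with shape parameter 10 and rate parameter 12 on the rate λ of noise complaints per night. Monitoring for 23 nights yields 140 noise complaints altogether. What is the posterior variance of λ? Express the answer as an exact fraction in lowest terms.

6/49

Total count 140 over total exposure 23 nights.
The Gamma prior is conjugate for the Poisson rate, so λ | data ~ Gamma(10+140, 12+23) = Gamma(150, 35).
Posterior variance = α'/β'² = 150/1225 = 6/49.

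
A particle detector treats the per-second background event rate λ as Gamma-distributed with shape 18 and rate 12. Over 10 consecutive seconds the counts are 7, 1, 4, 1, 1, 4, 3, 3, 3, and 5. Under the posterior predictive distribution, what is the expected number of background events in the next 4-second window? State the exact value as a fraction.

100/11

Total count: 7 + 1 + 4 + 1 + 1 + 4 + 3 + 3 + 3 + 5 = 32.
Total exposure: 10 seconds.
Posterior: α' = 18 + 32 = 50, β' = 12 + 10 = 22.
Predictive mean over a 4-second window = T·E[λ|data] = 4·50/22 = 100/11.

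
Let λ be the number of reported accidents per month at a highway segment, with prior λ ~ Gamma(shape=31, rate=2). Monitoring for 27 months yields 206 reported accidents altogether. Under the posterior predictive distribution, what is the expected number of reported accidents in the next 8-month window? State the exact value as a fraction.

1896/29

Total count 206 over total exposure 27 months.
The Gamma prior is conjugate for the Poisson rate, so λ | data ~ Gamma(31+206, 2+27) = Gamma(237, 29).
Predictive mean over an 8-month window = T·E[λ|data] = 8·237/29 = 1896/29.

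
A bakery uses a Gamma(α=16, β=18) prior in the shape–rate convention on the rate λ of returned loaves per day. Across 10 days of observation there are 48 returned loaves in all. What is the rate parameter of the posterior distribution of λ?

28

Total count 48 over total exposure 10 days.
The Gamma prior is conjugate for the Poisson rate, so λ | data ~ Gamma(16+48, 18+10) = Gamma(64, 28).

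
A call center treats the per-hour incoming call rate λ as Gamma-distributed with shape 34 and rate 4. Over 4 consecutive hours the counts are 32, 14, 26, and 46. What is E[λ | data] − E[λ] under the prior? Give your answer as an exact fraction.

Total count: 32 + 14 + 26 + 46 = 118.
Total exposure: 4 hours.
Gamma(α, β) with Poisson data over total exposure Σt gives posterior Gamma(α+Σx, β+Σt) = Gamma(152, 8).
Posterior mean = 152/8 = 19; prior mean = 34/4 = 17/2. Difference = 19 − 17/2 = 21/2.

21/2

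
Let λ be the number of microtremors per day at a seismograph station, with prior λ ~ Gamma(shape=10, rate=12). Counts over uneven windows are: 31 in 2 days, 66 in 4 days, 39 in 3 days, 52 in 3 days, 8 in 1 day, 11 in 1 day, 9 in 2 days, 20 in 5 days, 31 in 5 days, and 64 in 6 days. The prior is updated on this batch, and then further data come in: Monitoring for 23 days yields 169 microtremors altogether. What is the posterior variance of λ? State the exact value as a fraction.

Total count: 31 + 66 + 39 + 52 + 8 + 11 + 9 + 20 + 31 + 64 = 331.
Total exposure: 2 + 4 + 3 + 3 + 1 + 1 + 2 + 5 + 5 + 6 = 32 days.
After the first batch: Gamma(10 + 331, 12 + 32) = Gamma(341, 44).
Total count 169 over total exposure 23 days.
After the second batch: Gamma(341 + 169, 44 + 23) = Gamma(510, 67).
Posterior variance = α'/β'² = 510/4489.

510/4489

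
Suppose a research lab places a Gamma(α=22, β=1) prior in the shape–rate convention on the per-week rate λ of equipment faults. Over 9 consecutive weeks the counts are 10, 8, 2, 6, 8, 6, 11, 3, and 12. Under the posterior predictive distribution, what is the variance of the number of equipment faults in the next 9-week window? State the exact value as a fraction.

3762/25

Total count: 10 + 8 + 2 + 6 + 8 + 6 + 11 + 3 + 12 = 66.
Total exposure: 9 weeks.
Conjugate update: add total count to the shape and total exposure to the rate, giving Gamma(88, 10).
The posterior predictive for a window of length T is Negative Binomial with variance T·α'·(β'+T)/β'² = 9·88·19/100 = 3762/25.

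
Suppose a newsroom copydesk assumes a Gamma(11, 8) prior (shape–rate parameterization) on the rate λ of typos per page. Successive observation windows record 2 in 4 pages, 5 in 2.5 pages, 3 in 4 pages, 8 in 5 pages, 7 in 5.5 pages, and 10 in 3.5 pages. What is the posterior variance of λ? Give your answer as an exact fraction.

Total count: 2 + 5 + 3 + 8 + 7 + 10 = 35.
Total exposure: 4 + 2.5 + 4 + 5 + 5.5 + 3.5 = 24.5 pages.
By Gamma–Poisson conjugacy, the posterior is Gamma(α + Σx, β + Σt) = Gamma(11 + 35, 8 + 24.5) = Gamma(46, 65/2).
Posterior variance = α'/β'² = 46/(4225/4) = 184/4225.

184/4225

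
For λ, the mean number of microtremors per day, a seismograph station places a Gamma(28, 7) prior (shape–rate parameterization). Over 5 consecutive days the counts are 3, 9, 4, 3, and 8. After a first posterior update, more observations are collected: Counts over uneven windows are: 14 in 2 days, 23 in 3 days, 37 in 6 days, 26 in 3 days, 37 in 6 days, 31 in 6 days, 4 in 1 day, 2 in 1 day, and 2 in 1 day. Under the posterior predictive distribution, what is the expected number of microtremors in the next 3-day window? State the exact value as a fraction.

Total count: 3 + 9 + 4 + 3 + 8 = 27.
Total exposure: 5 days.
After the first batch: Gamma(28 + 27, 7 + 5) = Gamma(55, 12).
Total count: 14 + 23 + 37 + 26 + 37 + 31 + 4 + 2 + 2 = 176.
Total exposure: 2 + 3 + 6 + 3 + 6 + 6 + 1 + 1 + 1 = 29 days.
After the second batch: Gamma(55 + 176, 12 + 29) = Gamma(231, 41).
Predictive mean over a 3-day window = T·E[λ|data] = 3·231/41 = 693/41.

693/41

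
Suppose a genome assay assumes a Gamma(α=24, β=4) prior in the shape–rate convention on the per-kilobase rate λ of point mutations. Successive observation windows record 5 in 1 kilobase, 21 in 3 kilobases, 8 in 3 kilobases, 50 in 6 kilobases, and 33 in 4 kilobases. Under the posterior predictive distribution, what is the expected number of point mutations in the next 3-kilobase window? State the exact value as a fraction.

141/7

Total count: 5 + 21 + 8 + 50 + 33 = 117.
Total exposure: 1 + 3 + 3 + 6 + 4 = 17 kilobases.
Conjugate update: add total count to the shape and total exposure to the rate, giving Gamma(141, 21).
Predictive mean over a 3-kilobase window = T·E[λ|data] = 3·141/21 = 141/7.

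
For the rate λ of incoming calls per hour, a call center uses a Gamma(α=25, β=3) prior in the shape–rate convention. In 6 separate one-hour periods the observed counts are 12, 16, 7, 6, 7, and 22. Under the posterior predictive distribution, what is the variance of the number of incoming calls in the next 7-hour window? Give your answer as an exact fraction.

10640/81

Total count: 12 + 16 + 7 + 6 + 7 + 22 = 70.
Total exposure: 6 hours.
Conjugate update: add total count to the shape and total exposure to the rate, giving Gamma(95, 9).
The posterior predictive for a window of length T is Negative Binomial with variance T·α'·(β'+T)/β'² = 7·95·16/81 = 10640/81.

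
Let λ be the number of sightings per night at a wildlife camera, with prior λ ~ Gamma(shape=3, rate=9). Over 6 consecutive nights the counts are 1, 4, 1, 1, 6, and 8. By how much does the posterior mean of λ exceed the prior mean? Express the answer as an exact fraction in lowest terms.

19/15

Total count: 1 + 4 + 1 + 1 + 6 + 8 = 21.
Total exposure: 6 nights.
The Gamma prior is conjugate for the Poisson rate, so λ | data ~ Gamma(3+21, 9+6) = Gamma(24, 15).
Posterior mean = 24/15 = 8/5; prior mean = 3/9 = 1/3. Difference = 8/5 − 1/3 = 19/15.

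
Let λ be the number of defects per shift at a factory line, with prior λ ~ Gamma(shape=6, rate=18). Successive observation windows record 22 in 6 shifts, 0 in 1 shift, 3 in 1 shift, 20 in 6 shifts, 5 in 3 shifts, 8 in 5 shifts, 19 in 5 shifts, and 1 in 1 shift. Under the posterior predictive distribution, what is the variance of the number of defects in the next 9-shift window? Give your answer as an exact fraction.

Total count: 22 + 0 + 3 + 20 + 5 + 8 + 19 + 1 = 78.
Total exposure: 6 + 1 + 1 + 6 + 3 + 5 + 5 + 1 = 28 shifts.
Gamma(α, β) with Poisson data over total exposure Σt gives posterior Gamma(α+Σx, β+Σt) = Gamma(84, 46).
The posterior predictive for a window of length T is Negative Binomial with variance T·α'·(β'+T)/β'² = 9·84·55/2116 = 10395/529.

10395/529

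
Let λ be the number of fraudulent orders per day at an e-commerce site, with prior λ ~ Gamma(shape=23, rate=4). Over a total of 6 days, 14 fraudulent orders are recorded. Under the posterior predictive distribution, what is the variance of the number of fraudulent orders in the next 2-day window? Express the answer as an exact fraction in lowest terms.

222/25

Total count 14 over total exposure 6 days.
Gamma(α, β) with Poisson data over total exposure Σt gives posterior Gamma(α+Σx, β+Σt) = Gamma(37, 10).
The posterior predictive for a window of length T is Negative Binomial with variance T·α'·(β'+T)/β'² = 2·37·12/100 = 222/25.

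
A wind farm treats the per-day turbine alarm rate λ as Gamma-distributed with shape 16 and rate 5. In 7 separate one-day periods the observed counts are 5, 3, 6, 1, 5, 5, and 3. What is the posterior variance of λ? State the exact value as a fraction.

11/36

Total count: 5 + 3 + 6 + 1 + 5 + 5 + 3 = 28.
Total exposure: 7 days.
Gamma(α, β) with Poisson data over total exposure Σt gives posterior Gamma(α+Σx, β+Σt) = Gamma(44, 12).
Posterior variance = α'/β'² = 44/144 = 11/36.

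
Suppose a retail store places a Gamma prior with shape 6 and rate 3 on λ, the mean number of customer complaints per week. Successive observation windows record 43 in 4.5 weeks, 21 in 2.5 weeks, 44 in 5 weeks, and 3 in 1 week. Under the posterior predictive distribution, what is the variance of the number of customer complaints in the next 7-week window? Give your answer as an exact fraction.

18837/256

Total count: 43 + 21 + 44 + 3 = 111.
Total exposure: 4.5 + 2.5 + 5 + 1 = 13 weeks.
Conjugate update: add total count to the shape and total exposure to the rate, giving Gamma(117, 16).
The posterior predictive for a window of length T is Negative Binomial with variance T·α'·(β'+T)/β'² = 7·117·23/256 = 18837/256.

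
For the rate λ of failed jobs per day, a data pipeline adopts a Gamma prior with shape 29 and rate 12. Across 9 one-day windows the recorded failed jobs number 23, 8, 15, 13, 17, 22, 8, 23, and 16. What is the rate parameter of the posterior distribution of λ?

21

Total count: 23 + 8 + 15 + 13 + 17 + 22 + 8 + 23 + 16 = 145.
Total exposure: 9 days.
The Gamma prior is conjugate for the Poisson rate, so λ | data ~ Gamma(29+145, 12+9) = Gamma(174, 21).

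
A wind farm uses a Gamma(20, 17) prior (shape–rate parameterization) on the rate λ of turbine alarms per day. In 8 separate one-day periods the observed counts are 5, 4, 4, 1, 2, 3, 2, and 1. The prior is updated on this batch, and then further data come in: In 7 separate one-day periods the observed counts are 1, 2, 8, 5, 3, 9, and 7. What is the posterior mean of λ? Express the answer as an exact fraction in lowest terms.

Total count: 5 + 4 + 4 + 1 + 2 + 3 + 2 + 1 = 22.
Total exposure: 8 days.
After the first batch: Gamma(20 + 22, 17 + 8) = Gamma(42, 25).
Total count: 1 + 2 + 8 + 5 + 3 + 9 + 7 = 35.
Total exposure: 7 days.
After the second batch: Gamma(42 + 35, 25 + 7) = Gamma(77, 32).
Posterior mean = α'/β' = 77/32.

77/32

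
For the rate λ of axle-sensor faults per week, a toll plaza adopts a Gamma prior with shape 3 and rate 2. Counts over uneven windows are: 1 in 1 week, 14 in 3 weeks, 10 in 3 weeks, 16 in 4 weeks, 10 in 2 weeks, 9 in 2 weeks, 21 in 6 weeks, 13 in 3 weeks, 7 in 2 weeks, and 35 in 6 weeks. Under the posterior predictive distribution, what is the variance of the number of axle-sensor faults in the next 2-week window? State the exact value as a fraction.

2502/289

Total count: 1 + 14 + 10 + 16 + 10 + 9 + 21 + 13 + 7 + 35 = 136.
Total exposure: 1 + 3 + 3 + 4 + 2 + 2 + 6 + 3 + 2 + 6 = 32 weeks.
Conjugate update: add total count to the shape and total exposure to the rate, giving Gamma(139, 34).
The posterior predictive for a window of length T is Negative Binomial with variance T·α'·(β'+T)/β'² = 2·139·36/1156 = 2502/289.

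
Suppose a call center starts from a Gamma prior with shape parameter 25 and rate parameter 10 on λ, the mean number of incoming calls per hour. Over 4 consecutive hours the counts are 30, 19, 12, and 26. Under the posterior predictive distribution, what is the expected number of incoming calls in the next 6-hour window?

Total count: 30 + 19 + 12 + 26 = 87.
Total exposure: 4 hours.
Posterior: α' = 25 + 87 = 112, β' = 10 + 4 = 14.
Predictive mean over a 6-hour window = T·E[λ|data] = 6·112/14 = 48.

48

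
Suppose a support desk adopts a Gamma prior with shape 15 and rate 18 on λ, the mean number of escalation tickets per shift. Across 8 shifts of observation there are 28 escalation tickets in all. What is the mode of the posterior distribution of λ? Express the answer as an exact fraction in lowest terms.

21/13

Total count 28 over total exposure 8 shifts.
Gamma(α, β) with Poisson data over total exposure Σt gives posterior Gamma(α+Σx, β+Σt) = Gamma(43, 26).
Posterior mode = (α'−1)/β' = 42/26 = 21/13.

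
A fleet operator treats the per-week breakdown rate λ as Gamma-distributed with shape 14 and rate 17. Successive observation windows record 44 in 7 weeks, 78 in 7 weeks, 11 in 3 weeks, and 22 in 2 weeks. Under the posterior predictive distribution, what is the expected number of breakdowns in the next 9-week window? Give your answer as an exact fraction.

169/4

Total count: 44 + 78 + 11 + 22 = 155.
Total exposure: 7 + 7 + 3 + 2 = 19 weeks.
Gamma(α, β) with Poisson data over total exposure Σt gives posterior Gamma(α+Σx, β+Σt) = Gamma(169, 36).
Predictive mean over a 9-week window = T·E[λ|data] = 9·169/36 = 169/4.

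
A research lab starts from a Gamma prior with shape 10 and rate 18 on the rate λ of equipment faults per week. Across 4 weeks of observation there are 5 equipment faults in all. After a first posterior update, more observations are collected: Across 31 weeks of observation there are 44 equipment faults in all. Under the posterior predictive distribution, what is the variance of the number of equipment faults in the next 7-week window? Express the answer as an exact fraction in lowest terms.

24780/2809

Total count 5 over total exposure 4 weeks.
After the first batch: Gamma(10 + 5, 18 + 4) = Gamma(15, 22).
Total count 44 over total exposure 31 weeks.
After the second batch: Gamma(15 + 44, 22 + 31) = Gamma(59, 53).
The posterior predictive for a window of length T is Negative Binomial with variance T·α'·(β'+T)/β'² = 7·59·60/2809 = 24780/2809.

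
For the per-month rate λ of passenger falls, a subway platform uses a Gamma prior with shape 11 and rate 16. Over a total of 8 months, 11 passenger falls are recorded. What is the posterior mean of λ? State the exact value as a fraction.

11/12

Total count 11 over total exposure 8 months.
Conjugate update: add total count to the shape and total exposure to the rate, giving Gamma(22, 24).
Posterior mean = α'/β' = 22/24 = 11/12.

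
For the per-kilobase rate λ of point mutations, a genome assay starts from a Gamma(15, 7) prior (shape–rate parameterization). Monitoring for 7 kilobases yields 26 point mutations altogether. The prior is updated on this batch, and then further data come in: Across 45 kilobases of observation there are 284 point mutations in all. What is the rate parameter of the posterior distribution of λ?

Total count 26 over total exposure 7 kilobases.
After the first batch: Gamma(15 + 26, 7 + 7) = Gamma(41, 14).
Total count 284 over total exposure 45 kilobases.
After the second batch: Gamma(41 + 284, 14 + 45) = Gamma(325, 59).

59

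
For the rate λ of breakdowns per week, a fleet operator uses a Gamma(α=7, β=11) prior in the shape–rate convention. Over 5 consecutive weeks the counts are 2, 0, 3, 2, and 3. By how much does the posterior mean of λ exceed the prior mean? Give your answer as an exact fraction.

75/176

Total count: 2 + 0 + 3 + 2 + 3 = 10.
Total exposure: 5 weeks.
By Gamma–Poisson conjugacy, the posterior is Gamma(α + Σx, β + Σt) = Gamma(7 + 10, 11 + 5) = Gamma(17, 16).
Posterior mean = 17/16 = 17/16; prior mean = 7/11 = 7/11. Difference = 17/16 − 7/11 = 75/176.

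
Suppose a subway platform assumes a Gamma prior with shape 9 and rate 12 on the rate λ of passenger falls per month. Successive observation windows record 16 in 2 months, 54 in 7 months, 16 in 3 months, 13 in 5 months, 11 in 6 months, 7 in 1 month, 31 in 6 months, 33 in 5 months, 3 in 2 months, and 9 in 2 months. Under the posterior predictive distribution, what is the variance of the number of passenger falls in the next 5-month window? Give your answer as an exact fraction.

56560/2601

Total count: 16 + 54 + 16 + 13 + 11 + 7 + 31 + 33 + 3 + 9 = 193.
Total exposure: 2 + 7 + 3 + 5 + 6 + 1 + 6 + 5 + 2 + 2 = 39 months.
By Gamma–Poisson conjugacy, the posterior is Gamma(α + Σx, β + Σt) = Gamma(9 + 193, 12 + 39) = Gamma(202, 51).
The posterior predictive for a window of length T is Negative Binomial with variance T·α'·(β'+T)/β'² = 5·202·56/2601 = 56560/2601.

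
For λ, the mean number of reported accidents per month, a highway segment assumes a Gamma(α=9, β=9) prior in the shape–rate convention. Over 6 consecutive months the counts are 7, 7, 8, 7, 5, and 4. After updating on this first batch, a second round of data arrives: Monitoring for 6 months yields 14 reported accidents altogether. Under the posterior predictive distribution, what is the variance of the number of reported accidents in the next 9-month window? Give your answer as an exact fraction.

Total count: 7 + 7 + 8 + 7 + 5 + 4 = 38.
Total exposure: 6 months.
After the first batch: Gamma(9 + 38, 9 + 6) = Gamma(47, 15).
Total count 14 over total exposure 6 months.
After the second batch: Gamma(47 + 14, 15 + 6) = Gamma(61, 21).
The posterior predictive for a window of length T is Negative Binomial with variance T·α'·(β'+T)/β'² = 9·61·30/441 = 1830/49.

1830/49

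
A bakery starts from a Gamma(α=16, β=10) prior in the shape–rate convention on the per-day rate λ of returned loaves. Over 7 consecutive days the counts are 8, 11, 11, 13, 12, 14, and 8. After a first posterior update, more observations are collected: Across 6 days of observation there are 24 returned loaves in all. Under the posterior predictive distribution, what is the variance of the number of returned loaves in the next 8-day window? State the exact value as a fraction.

29016/529

Total count: 8 + 11 + 11 + 13 + 12 + 14 + 8 = 77.
Total exposure: 7 days.
After the first batch: Gamma(16 + 77, 10 + 7) = Gamma(93, 17).
Total count 24 over total exposure 6 days.
After the second batch: Gamma(93 + 24, 17 + 6) = Gamma(117, 23).
The posterior predictive for a window of length T is Negative Binomial with variance T·α'·(β'+T)/β'² = 8·117·31/529 = 29016/529.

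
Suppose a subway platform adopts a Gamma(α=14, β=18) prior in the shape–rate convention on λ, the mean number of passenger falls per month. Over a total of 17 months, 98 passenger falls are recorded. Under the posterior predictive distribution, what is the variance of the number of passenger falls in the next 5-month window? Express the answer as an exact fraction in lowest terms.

128/7

Total count 98 over total exposure 17 months.
The Gamma prior is conjugate for the Poisson rate, so λ | data ~ Gamma(14+98, 18+17) = Gamma(112, 35).
The posterior predictive for a window of length T is Negative Binomial with variance T·α'·(β'+T)/β'² = 5·112·40/1225 = 128/7.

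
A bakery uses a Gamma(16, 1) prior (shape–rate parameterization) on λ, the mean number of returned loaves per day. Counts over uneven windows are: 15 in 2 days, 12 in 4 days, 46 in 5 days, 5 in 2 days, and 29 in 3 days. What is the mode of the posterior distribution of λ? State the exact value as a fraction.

122/17

Total count: 15 + 12 + 46 + 5 + 29 = 107.
Total exposure: 2 + 4 + 5 + 2 + 3 = 16 days.
By Gamma–Poisson conjugacy, the posterior is Gamma(α + Σx, β + Σt) = Gamma(16 + 107, 1 + 16) = Gamma(123, 17).
Posterior mode = (α'−1)/β' = 122/17.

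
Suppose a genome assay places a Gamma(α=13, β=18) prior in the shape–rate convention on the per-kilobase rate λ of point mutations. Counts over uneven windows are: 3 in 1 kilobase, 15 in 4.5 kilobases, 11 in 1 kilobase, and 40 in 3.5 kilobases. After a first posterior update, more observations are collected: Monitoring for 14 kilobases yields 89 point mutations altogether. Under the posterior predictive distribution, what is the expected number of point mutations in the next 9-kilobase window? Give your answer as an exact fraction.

Total count: 3 + 15 + 11 + 40 = 69.
Total exposure: 1 + 4.5 + 1 + 3.5 = 10 kilobases.
After the first batch: Gamma(13 + 69, 18 + 10) = Gamma(82, 28).
Total count 89 over total exposure 14 kilobases.
After the second batch: Gamma(82 + 89, 28 + 14) = Gamma(171, 42).
Predictive mean over a 9-kilobase window = T·E[λ|data] = 9·171/42 = 513/14.

513/14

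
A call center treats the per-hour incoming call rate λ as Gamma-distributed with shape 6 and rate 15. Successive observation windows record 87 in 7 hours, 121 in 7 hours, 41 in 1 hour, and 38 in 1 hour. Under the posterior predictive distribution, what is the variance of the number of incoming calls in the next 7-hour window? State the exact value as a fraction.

Total count: 87 + 121 + 41 + 38 = 287.
Total exposure: 7 + 7 + 1 + 1 = 16 hours.
Gamma(α, β) with Poisson data over total exposure Σt gives posterior Gamma(α+Σx, β+Σt) = Gamma(293, 31).
The posterior predictive for a window of length T is Negative Binomial with variance T·α'·(β'+T)/β'² = 7·293·38/961 = 77938/961.

77938/961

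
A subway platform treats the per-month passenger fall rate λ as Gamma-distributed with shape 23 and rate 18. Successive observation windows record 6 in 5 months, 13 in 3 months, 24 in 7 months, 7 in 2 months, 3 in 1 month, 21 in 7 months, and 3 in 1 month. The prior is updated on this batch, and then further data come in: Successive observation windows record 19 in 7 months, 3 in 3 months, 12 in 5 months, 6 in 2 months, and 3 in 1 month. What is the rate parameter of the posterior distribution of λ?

Total count: 6 + 13 + 24 + 7 + 3 + 21 + 3 = 77.
Total exposure: 5 + 3 + 7 + 2 + 1 + 7 + 1 = 26 months.
After the first batch: Gamma(23 + 77, 18 + 26) = Gamma(100, 44).
Total count: 19 + 3 + 12 + 6 + 3 = 43.
Total exposure: 7 + 3 + 5 + 2 + 1 = 18 months.
After the second batch: Gamma(100 + 43, 44 + 18) = Gamma(143, 62).

62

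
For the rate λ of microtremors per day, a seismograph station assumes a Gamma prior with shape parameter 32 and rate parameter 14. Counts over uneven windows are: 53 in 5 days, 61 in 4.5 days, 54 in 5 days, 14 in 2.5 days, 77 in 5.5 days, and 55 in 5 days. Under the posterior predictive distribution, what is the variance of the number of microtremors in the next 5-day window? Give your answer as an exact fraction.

Total count: 53 + 61 + 54 + 14 + 77 + 55 = 314.
Total exposure: 5 + 4.5 + 5 + 2.5 + 5.5 + 5 = 27.5 days.
Conjugate update: add total count to the shape and total exposure to the rate, giving Gamma(346, 83/2).
The posterior predictive for a window of length T is Negative Binomial with variance T·α'·(β'+T)/β'² = 5·346·(93/2)/(6889/4) = 321780/6889.

321780/6889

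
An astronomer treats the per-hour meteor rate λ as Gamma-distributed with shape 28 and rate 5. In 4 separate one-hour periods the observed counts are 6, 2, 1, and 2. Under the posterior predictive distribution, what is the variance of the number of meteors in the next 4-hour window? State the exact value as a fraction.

Total count: 6 + 2 + 1 + 2 = 11.
Total exposure: 4 hours.
Posterior: α' = 28 + 11 = 39, β' = 5 + 4 = 9.
The posterior predictive for a window of length T is Negative Binomial with variance T·α'·(β'+T)/β'² = 4·39·13/81 = 676/27.

676/27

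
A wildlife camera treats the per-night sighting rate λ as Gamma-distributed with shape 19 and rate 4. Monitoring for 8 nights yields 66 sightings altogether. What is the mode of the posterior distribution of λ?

Total count 66 over total exposure 8 nights.
By Gamma–Poisson conjugacy, the posterior is Gamma(α + Σx, β + Σt) = Gamma(19 + 66, 4 + 8) = Gamma(85, 12).
Posterior mode = (α'−1)/β' = 84/12 = 7.

7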